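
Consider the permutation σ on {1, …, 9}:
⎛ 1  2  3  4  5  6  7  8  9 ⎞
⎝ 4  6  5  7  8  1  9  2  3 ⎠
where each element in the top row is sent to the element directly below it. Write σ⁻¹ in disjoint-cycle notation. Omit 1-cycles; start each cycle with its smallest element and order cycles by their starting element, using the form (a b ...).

The cycle decomposition of σ is (1 4 7 9 3 5 8 2 6).
Reversing each cycle (and rotating so the smallest element leads) gives σ⁻¹ = (1 6 2 8 5 3 9 7 4).

(1 6 2 8 5 3 9 7 4)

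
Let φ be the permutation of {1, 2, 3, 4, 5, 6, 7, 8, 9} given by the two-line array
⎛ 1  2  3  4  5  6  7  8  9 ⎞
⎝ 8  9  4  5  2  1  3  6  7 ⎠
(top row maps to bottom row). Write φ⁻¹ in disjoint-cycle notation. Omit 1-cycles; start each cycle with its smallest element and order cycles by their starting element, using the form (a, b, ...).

(1, 6, 8)(2, 5, 4, 3, 7, 9)

The cycle decomposition of φ is (1, 8, 6)(2, 9, 7, 3, 4, 5).
The inverse reverses every cycle; in canonical form, φ⁻¹ = (1, 6, 8)(2, 5, 4, 3, 7, 9).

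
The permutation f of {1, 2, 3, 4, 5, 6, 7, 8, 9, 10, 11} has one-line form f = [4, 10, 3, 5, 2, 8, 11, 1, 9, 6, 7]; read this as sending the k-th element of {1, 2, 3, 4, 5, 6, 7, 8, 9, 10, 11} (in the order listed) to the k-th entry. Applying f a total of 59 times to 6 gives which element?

4

Tracing 6 → 8 → … returns to 6 after 7 steps, so 6 lies in a 7-cycle (1, 4, 5, 2, 10, 6, 8).
Since the cycle has length 7, f^59 acts on it the same as f^3 (59 mod 7 = 3).
Advancing 3 steps from 6: 6 → 8 → 1 → 4.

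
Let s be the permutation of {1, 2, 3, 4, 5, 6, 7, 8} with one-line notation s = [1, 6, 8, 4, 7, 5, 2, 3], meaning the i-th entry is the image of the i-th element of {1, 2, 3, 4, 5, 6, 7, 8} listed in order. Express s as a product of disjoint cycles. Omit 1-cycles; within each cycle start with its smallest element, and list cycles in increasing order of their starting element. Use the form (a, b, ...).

From 2: 2 → 6 → 5 → 7 → 2, closing the cycle (2, 6, 5, 7).
Continuing from each remaining unvisited element yields (2, 6, 5, 7)(3, 8).

(2, 6, 5, 7)(3, 8)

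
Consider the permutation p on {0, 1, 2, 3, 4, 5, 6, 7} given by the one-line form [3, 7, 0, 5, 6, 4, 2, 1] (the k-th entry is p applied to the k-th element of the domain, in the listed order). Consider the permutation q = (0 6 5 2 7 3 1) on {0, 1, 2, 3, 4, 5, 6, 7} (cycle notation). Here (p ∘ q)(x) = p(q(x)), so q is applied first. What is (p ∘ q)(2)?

q(2) = 7, then p(7) = 1; composing gives (p ∘ q)(2) = 1.

1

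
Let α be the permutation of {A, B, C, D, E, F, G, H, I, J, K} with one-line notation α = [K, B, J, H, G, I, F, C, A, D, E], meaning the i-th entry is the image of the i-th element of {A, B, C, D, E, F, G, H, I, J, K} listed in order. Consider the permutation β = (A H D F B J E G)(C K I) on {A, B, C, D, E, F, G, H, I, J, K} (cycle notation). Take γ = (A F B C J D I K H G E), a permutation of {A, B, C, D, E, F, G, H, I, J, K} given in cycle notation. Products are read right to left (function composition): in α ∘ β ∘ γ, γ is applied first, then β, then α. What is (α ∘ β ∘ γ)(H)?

Apply the permutations in order: γ(H) = G, then β(G) = A, then α(A) = K. So (α ∘ β ∘ γ)(H) = K.

K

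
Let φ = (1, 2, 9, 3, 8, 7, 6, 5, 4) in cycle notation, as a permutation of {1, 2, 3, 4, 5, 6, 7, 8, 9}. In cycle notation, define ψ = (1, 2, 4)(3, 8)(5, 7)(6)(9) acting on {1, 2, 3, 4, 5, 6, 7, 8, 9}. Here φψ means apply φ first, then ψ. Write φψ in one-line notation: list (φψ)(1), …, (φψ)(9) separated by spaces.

(φψ)(x) = ψ(φ(x)). Computing each image: ψ(φ(1)) = ψ(2) = 4, ψ(φ(2)) = ψ(9) = 9, ψ(φ(3)) = ψ(8) = 3, ψ(φ(4)) = ψ(1) = 2, ψ(φ(5)) = ψ(4) = 1, ψ(φ(6)) = ψ(5) = 7, ψ(φ(7)) = ψ(6) = 6, ψ(φ(8)) = ψ(7) = 5, ψ(φ(9)) = ψ(3) = 8.
Hence φψ = [4 9 3 2 1 7 6 5 8].

4 9 3 2 1 7 6 5 8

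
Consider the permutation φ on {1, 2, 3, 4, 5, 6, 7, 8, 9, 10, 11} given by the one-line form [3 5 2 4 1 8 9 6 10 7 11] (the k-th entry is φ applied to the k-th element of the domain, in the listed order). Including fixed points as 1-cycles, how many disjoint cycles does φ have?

The cycle decomposition is (1 3 2 5)(4)(6 8)(7 9 10)(11), which has 5 cycles (counting 1-cycles).

5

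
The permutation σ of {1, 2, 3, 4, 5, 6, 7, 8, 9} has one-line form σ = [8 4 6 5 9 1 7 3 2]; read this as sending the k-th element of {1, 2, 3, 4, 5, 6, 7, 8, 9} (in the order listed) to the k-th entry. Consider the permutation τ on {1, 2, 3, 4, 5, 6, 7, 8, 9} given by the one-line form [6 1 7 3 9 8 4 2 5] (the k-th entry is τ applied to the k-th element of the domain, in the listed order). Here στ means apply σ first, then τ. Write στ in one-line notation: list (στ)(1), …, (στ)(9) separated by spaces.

(στ)(x) = τ(σ(x)). Computing each image: τ(σ(1)) = τ(8) = 2, τ(σ(2)) = τ(4) = 3, τ(σ(3)) = τ(6) = 8, τ(σ(4)) = τ(5) = 9, τ(σ(5)) = τ(9) = 5, τ(σ(6)) = τ(1) = 6, τ(σ(7)) = τ(7) = 4, τ(σ(8)) = τ(3) = 7, τ(σ(9)) = τ(2) = 1.
Hence στ = [2 3 8 9 5 6 4 7 1].

2 3 8 9 5 6 4 7 1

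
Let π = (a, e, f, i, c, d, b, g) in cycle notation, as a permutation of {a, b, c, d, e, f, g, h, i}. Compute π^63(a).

g

a lies in the 8-cycle (a, e, f, i, c, d, b, g).
On an 8-cycle, π^8 is the identity, so π^63 = π^7 there (63 ≡ 7 mod 8).
Advancing 7 steps from a: a → e → f → i → c → d → b → g.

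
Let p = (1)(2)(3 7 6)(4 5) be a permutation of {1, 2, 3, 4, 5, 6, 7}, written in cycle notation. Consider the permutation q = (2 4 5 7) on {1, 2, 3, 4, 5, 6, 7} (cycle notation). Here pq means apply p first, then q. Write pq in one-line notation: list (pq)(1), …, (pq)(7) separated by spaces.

(pq)(x) = q(p(x)). Computing each image: q(p(1)) = q(1) = 1, q(p(2)) = q(2) = 4, q(p(3)) = q(7) = 2, q(p(4)) = q(5) = 7, q(p(5)) = q(4) = 5, q(p(6)) = q(3) = 3, q(p(7)) = q(6) = 6.
Hence pq = [1 4 2 7 5 3 6].

1 4 2 7 5 3 6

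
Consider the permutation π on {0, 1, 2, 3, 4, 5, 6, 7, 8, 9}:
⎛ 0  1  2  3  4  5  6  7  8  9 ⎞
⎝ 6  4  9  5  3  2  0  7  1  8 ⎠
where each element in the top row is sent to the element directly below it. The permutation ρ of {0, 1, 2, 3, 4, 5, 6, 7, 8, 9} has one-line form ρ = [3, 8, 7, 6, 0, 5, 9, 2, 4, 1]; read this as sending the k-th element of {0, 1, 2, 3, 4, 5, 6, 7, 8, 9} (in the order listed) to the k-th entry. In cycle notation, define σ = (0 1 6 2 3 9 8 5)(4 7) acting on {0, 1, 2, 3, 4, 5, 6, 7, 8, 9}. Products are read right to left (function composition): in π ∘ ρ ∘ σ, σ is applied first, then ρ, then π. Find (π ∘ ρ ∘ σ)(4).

9

Chase 4: σ(4) = 7; ρ(7) = 2; π(2) = 9. Hence (π ∘ ρ ∘ σ)(4) = 9.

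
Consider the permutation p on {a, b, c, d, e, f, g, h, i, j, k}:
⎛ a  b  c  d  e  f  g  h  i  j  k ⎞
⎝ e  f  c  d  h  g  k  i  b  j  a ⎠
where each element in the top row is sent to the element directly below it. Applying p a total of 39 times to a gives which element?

Tracing a → e → … returns to a after 8 steps, so a lies in an 8-cycle (a, e, h, i, b, f, g, k).
On an 8-cycle, p^8 is the identity, so p^39 = p^7 there (39 ≡ 7 mod 8).
Advancing 7 steps from a: a → e → h → i → b → f → g → k.

k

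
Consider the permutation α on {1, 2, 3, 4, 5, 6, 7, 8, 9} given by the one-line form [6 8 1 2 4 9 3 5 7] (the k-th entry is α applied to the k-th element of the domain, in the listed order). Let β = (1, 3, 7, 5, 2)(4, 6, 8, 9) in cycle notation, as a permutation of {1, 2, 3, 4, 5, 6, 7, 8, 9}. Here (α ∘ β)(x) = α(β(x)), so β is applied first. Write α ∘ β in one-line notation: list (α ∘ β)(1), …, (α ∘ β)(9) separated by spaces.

For each element, apply β then α: 1 → 3 → 1; 2 → 1 → 6; 3 → 7 → 3; 4 → 6 → 9; 5 → 2 → 8; 6 → 8 → 5; 7 → 5 → 4; 8 → 9 → 7; 9 → 4 → 2.
Collecting the images, α ∘ β = [1 6 3 9 8 5 4 7 2].

1 6 3 9 8 5 4 7 2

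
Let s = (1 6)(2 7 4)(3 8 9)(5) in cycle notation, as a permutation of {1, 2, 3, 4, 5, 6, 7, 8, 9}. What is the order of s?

6

The disjoint cycles have lengths 3, 3, 2, 1.
The order is lcm(3, 3, 2) = 6.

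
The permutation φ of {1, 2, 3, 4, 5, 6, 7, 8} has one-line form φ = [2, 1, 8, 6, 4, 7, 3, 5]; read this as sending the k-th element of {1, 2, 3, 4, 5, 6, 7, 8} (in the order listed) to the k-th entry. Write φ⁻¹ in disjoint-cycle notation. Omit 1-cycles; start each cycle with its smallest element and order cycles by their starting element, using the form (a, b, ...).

The cycle decomposition of φ is (1, 2)(3, 8, 5, 4, 6, 7).
Reversing each cycle (and rotating so the smallest element leads) gives φ⁻¹ = (1, 2)(3, 7, 6, 4, 5, 8).

(1, 2)(3, 7, 6, 4, 5, 8)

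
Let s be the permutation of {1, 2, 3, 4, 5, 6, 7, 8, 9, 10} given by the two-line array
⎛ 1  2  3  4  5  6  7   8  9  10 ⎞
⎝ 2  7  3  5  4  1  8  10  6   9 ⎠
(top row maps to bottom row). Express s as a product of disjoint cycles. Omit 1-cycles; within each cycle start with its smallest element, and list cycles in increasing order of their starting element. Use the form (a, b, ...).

(1, 2, 7, 8, 10, 9, 6)(4, 5)

Iterating s from 1 gives 1 → 2 → 7 → 8 → 10 → 9 → 6 → 1; that is the 7-cycle (1, 2, 7, 8, 10, 9, 6).
Repeating from the next unused element and collecting all non-trivial cycles gives (1, 2, 7, 8, 10, 9, 6)(4, 5).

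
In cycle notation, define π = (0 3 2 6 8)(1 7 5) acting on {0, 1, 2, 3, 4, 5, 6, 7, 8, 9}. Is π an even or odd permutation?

even

The cycle lengths are 5, 3, 1, 1.
A cycle is odd iff its length is even; π has 0 even-length cycles, so sgn(π) = (−1)^0 and π is even.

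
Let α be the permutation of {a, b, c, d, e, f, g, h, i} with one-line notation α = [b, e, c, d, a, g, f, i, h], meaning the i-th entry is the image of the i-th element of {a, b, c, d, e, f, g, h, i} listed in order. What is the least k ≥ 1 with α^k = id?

6

Decomposing into disjoint cycles gives cycle lengths 3, 2, 2, 1, 1.
The order of α is the least common multiple of its cycle lengths: lcm(3, 2, 2) = 6.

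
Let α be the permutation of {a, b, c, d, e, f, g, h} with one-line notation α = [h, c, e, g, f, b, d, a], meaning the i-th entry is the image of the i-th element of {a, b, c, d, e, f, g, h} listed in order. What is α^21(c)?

e

Tracing c → e → … returns to c after 4 steps, so c lies in a 4-cycle (b c e f).
Powers repeat with period 4 on this cycle, and 21 mod 4 = 1, so α^21(c) = α^1(c).
Advancing 1 step from c: c → e.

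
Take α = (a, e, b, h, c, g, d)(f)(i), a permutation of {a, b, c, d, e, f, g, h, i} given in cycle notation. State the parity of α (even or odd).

even

The cycle lengths are 7, 1, 1.
A cycle of length ℓ contributes ℓ−1 transpositions, so α is a product of 6 transpositions — even.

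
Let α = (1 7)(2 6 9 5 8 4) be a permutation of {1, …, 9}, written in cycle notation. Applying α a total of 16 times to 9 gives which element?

2

9 lies in the 6-cycle (2 6 9 5 8 4).
Since the cycle has length 6, α^16 acts on it the same as α^4 (16 mod 6 = 4).
Stepping 4 places around the cycle: 9 → 5 → 8 → 4 → 2.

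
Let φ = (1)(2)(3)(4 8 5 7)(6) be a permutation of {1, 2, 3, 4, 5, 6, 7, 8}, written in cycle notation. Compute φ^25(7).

4

7 lies in the 4-cycle (4 8 5 7).
Powers repeat with period 4 on this cycle, and 25 mod 4 = 1, so φ^25(7) = φ^1(7).
Stepping 1 place around the cycle: 7 → 4.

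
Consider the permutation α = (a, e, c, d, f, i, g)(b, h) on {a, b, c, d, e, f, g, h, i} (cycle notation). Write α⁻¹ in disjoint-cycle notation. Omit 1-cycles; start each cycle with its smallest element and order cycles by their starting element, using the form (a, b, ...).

Inverting a permutation written in cycle notation just reverses the order within every cycle.
Reversing each cycle of α and rotating so the smallest element leads gives (a, g, i, f, d, c, e)(b, h).

(a, g, i, f, d, c, e)(b, h)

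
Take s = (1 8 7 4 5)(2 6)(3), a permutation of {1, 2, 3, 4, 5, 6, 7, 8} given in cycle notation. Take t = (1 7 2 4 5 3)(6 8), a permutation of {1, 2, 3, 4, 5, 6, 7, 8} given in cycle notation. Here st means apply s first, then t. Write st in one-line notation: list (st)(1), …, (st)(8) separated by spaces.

6 8 1 3 7 4 5 2

For each element, apply s then t: 1 → 8 → 6; 2 → 6 → 8; 3 → 3 → 1; 4 → 5 → 3; 5 → 1 → 7; 6 → 2 → 4; 7 → 4 → 5; 8 → 7 → 2.
Collecting the images, st = [6 8 1 3 7 4 5 2].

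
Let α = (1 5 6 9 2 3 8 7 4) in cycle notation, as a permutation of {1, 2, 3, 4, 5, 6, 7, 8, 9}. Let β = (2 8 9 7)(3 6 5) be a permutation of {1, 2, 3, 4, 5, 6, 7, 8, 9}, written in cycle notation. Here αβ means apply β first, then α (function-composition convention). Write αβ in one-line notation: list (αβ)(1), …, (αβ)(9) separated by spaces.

5 7 9 1 8 6 3 2 4

For each element, apply β then α: 1 → 1 → 5; 2 → 8 → 7; 3 → 6 → 9; 4 → 4 → 1; 5 → 3 → 8; 6 → 5 → 6; 7 → 2 → 3; 8 → 9 → 2; 9 → 7 → 4.
So αβ in one-line form is 5 7 9 1 8 6 3 2 4.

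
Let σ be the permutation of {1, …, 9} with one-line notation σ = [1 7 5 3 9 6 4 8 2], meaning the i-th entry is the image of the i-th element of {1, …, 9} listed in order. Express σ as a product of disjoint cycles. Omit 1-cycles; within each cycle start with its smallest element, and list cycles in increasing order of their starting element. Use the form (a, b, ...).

(2, 7, 4, 3, 5, 9)

Start at 2 and follow images: 2 → 7 → 4 → 3 → 5 → 9 → 2, giving the cycle (2, 7, 4, 3, 5, 9).
Repeating from the next unused element and collecting all non-trivial cycles gives (2, 7, 4, 3, 5, 9).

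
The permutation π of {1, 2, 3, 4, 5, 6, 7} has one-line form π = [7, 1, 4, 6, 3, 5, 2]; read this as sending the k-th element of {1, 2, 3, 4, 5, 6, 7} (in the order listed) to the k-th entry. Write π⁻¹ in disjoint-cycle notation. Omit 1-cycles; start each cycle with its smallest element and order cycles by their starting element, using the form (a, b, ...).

First write π in disjoint cycles: (1, 7, 2)(3, 4, 6, 5).
Reversing each cycle (and rotating so the smallest element leads) gives π⁻¹ = (1, 2, 7)(3, 5, 6, 4).

(1, 2, 7)(3, 5, 6, 4)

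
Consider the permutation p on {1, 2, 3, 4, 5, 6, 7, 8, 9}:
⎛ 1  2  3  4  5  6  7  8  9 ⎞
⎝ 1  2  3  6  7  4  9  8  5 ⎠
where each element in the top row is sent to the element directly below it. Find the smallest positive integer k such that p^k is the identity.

Decomposing into disjoint cycles gives cycle lengths 3, 2, 1, 1, 1, 1.
Since disjoint cycles commute, ord(p) = lcm(3, 2) = 6.

6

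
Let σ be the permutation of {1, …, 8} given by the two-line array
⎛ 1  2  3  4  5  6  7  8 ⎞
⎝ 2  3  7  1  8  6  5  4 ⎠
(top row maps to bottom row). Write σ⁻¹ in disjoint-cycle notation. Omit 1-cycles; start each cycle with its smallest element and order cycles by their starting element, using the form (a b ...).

(1 4 8 5 7 3 2)

The cycle decomposition of σ is (1 2 3 7 5 8 4).
The inverse reverses every cycle; in canonical form, σ⁻¹ = (1 4 8 5 7 3 2).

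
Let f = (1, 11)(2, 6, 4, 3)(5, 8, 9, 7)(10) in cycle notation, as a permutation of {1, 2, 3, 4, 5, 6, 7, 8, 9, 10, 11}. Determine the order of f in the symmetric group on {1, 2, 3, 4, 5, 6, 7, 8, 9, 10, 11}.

The cycle type of f is (4, 4, 2, 1).
Since disjoint cycles commute, ord(f) = lcm(4, 4, 2) = 4.

4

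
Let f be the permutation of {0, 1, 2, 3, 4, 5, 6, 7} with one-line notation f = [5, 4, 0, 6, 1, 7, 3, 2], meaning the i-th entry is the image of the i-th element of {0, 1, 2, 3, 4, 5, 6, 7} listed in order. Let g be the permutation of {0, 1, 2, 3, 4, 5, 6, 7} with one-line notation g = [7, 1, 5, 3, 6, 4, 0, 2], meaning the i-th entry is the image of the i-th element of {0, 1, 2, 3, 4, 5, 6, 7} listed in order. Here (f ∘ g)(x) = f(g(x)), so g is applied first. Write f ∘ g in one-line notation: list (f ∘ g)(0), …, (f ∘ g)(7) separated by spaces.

Chase each element through g then f: 0 → 7 → 2; 1 → 1 → 4; 2 → 5 → 7; 3 → 3 → 6; 4 → 6 → 3; 5 → 4 → 1; 6 → 0 → 5; 7 → 2 → 0.
So f ∘ g in one-line form is 2 4 7 6 3 1 5 0.

2 4 7 6 3 1 5 0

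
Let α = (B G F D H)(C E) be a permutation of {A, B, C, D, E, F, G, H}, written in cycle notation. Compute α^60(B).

B lies in the 5-cycle (B G F D H).
On a 5-cycle, α^5 is the identity, so α^60 = α^0 there (60 ≡ 0 mod 5).
So α^60(B) = B.

B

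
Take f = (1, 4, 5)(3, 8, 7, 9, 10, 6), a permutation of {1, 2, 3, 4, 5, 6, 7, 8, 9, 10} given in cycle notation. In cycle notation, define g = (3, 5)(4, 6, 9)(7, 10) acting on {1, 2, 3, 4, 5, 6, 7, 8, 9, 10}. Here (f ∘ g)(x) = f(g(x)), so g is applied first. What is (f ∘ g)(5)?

g(5) = 3, then f(3) = 8; composing gives (f ∘ g)(5) = 8.

8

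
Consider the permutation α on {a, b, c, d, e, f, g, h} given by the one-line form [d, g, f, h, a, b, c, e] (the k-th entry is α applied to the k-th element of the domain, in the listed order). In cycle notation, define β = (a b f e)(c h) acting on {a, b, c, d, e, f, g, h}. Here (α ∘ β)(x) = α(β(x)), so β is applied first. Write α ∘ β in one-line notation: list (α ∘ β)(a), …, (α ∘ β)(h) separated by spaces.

g b e h d a c f

For each element, apply β then α: a → b → g; b → f → b; c → h → e; d → d → h; e → a → d; f → e → a; g → g → c; h → c → f.
So α ∘ β in one-line form is g b e h d a c f.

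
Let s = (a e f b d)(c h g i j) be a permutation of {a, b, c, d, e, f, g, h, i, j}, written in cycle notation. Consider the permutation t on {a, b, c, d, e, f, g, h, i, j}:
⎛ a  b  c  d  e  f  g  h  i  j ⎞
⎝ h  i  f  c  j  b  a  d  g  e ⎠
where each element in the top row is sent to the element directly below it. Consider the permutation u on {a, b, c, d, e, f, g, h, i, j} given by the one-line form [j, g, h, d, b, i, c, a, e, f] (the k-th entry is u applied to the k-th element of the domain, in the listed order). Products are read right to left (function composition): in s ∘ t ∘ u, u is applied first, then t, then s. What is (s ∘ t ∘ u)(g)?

Chase g: u(g) = c; t(c) = f; s(f) = b. Hence (s ∘ t ∘ u)(g) = b.

b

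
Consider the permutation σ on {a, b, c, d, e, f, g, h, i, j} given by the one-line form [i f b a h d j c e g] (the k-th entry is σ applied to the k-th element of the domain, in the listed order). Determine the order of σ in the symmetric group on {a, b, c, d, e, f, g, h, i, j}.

Writing σ as disjoint cycles, the cycle lengths are 8, 2.
The order is lcm(8, 2) = 8.

8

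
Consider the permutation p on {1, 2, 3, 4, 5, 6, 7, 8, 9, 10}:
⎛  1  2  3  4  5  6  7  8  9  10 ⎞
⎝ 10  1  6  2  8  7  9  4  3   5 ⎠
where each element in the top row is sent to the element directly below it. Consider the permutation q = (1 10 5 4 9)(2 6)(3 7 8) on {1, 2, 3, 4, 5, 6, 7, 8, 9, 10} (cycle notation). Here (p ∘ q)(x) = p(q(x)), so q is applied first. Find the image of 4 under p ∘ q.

3

(p ∘ q)(4) = p(q(4)). q(4) = 9, then p(9) = 3. So (p ∘ q)(4) = 3.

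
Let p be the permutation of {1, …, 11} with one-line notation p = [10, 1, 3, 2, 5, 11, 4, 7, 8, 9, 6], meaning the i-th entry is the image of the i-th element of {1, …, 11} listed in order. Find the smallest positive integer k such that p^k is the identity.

14

Writing p as disjoint cycles, the cycle lengths are 7, 2, 1, 1.
The order is lcm(7, 2) = 14.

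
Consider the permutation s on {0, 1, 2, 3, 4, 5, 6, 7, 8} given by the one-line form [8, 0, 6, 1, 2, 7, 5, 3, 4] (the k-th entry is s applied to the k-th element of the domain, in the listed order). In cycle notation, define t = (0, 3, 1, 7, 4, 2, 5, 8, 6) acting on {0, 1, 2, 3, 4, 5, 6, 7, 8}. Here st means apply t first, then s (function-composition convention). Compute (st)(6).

(st)(6) = s(t(6)). t(6) = 0, then s(0) = 8. So (st)(6) = 8.

8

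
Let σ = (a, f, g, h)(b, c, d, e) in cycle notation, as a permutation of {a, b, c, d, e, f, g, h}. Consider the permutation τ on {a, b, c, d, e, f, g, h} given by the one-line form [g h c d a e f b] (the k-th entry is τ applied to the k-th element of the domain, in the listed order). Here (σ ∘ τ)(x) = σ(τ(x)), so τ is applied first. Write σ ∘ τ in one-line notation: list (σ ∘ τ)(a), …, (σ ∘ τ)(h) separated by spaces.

h a d e f b g c

(σ ∘ τ)(x) = σ(τ(x)). Computing each image: σ(τ(a)) = σ(g) = h, σ(τ(b)) = σ(h) = a, σ(τ(c)) = σ(c) = d, σ(τ(d)) = σ(d) = e, σ(τ(e)) = σ(a) = f, σ(τ(f)) = σ(e) = b, σ(τ(g)) = σ(f) = g, σ(τ(h)) = σ(b) = c.
Hence σ ∘ τ = [h a d e f b g c].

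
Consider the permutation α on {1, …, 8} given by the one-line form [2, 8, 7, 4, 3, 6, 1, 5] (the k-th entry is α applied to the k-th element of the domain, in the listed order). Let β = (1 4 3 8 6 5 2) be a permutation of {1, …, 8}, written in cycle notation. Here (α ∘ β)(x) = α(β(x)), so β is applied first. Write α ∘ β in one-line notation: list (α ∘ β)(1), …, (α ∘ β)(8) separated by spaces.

4 2 5 7 8 3 1 6

For each element, apply β then α: 1 → 4 → 4; 2 → 1 → 2; 3 → 8 → 5; 4 → 3 → 7; 5 → 2 → 8; 6 → 5 → 3; 7 → 7 → 1; 8 → 6 → 6.
Collecting the images, α ∘ β = [4 2 5 7 8 3 1 6].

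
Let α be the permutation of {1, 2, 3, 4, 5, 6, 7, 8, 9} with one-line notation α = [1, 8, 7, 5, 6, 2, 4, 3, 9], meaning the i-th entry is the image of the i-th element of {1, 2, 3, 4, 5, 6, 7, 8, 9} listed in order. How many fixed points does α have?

2

The fixed points (elements with α(x) = x) are {1, 9}, so there are 2.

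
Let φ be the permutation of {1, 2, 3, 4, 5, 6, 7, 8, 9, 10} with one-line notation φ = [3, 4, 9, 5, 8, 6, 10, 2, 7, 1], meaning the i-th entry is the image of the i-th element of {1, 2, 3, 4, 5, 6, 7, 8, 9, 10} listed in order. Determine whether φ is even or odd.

odd

In disjoint-cycle form the cycle lengths are 5, 4, 1.
A cycle is odd iff its length is even; φ has 1 even-length cycle, so sgn(φ) = (−1)^1 and φ is odd.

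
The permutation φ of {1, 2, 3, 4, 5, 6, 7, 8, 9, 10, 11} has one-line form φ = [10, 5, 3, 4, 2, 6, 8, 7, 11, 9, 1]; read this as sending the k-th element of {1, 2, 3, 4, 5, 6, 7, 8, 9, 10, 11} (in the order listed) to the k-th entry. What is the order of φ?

Writing φ as disjoint cycles, the cycle lengths are 4, 2, 2, 1, 1, 1.
The order of φ is the least common multiple of its cycle lengths: lcm(4, 2, 2) = 4.

4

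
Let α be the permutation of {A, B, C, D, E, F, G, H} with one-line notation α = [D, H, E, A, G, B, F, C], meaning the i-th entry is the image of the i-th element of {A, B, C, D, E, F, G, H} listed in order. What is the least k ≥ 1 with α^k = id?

The disjoint-cycle form of α has cycle lengths 6, 2.
The order is lcm(6, 2) = 6.

6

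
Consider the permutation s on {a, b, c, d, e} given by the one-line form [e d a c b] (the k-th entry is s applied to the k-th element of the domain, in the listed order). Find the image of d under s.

c

d is element number 4 of the domain, and entry number 4 of the one-line form is c, so s(d) = c.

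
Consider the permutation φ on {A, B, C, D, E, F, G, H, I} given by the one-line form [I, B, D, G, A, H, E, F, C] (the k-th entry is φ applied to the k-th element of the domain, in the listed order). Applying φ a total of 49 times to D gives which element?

G

Tracing D → G → … returns to D after 6 steps, so D lies in a 6-cycle (A I C D G E).
On a 6-cycle, φ^6 is the identity, so φ^49 = φ^1 there (49 ≡ 1 mod 6).
Stepping 1 place around the cycle: D → G.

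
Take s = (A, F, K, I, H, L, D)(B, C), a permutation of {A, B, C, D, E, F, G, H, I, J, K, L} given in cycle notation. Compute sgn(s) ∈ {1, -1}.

The cycle lengths are 7, 2, 1, 1, 1.
A cycle is odd iff its length is even; s has 1 even-length cycle, so sgn(s) = (−1)^1 and s is odd.

-1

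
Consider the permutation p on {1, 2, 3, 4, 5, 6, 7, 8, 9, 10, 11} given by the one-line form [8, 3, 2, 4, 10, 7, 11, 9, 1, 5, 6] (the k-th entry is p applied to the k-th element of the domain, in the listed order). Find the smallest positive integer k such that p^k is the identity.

6

The disjoint-cycle form of p has cycle lengths 3, 3, 2, 2, 1.
The order is lcm(3, 3, 2, 2) = 6.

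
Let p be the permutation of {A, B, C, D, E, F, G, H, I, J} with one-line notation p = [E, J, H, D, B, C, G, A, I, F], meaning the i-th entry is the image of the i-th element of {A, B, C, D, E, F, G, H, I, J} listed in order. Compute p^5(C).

J

Tracing C → H → … returns to C after 7 steps, so C lies in a 7-cycle (A E B J F C H).
Advancing 5 steps from C: C → H → A → E → B → J.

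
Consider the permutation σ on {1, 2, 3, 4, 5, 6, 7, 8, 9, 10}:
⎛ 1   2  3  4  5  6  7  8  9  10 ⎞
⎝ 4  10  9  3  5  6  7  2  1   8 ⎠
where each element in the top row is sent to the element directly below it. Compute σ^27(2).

Tracing 2 → 10 → … returns to 2 after 3 steps, so 2 lies in a 3-cycle (2 10 8).
Since the cycle has length 3, σ^27 acts on it the same as σ^0 (27 mod 3 = 0).
So σ^27(2) = 2.

2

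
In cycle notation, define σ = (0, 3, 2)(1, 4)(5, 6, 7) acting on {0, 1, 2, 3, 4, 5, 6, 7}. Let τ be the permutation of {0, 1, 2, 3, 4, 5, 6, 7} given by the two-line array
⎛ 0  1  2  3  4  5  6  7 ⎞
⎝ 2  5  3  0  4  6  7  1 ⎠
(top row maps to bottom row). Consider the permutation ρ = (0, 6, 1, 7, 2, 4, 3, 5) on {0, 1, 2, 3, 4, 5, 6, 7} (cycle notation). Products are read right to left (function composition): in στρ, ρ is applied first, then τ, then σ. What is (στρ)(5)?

0

Chase 5: ρ(5) = 0; τ(0) = 2; σ(2) = 0. Hence (στρ)(5) = 0.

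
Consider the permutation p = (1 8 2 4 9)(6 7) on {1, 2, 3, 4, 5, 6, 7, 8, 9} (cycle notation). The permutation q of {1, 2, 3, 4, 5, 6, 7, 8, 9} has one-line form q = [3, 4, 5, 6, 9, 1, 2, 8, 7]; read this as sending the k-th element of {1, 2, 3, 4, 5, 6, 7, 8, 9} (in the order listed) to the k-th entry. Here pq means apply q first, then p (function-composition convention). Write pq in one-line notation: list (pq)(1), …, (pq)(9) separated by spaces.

Chase each element through q then p: 1 → 3 → 3; 2 → 4 → 9; 3 → 5 → 5; 4 → 6 → 7; 5 → 9 → 1; 6 → 1 → 8; 7 → 2 → 4; 8 → 8 → 2; 9 → 7 → 6.
Collecting the images, pq = [3 9 5 7 1 8 4 2 6].

3 9 5 7 1 8 4 2 6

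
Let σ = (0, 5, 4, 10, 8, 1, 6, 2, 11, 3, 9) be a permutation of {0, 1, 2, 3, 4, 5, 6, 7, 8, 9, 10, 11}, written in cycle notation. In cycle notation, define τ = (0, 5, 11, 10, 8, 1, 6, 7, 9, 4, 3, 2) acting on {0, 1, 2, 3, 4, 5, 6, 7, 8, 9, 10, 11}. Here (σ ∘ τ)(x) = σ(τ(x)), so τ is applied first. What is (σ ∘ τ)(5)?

3

τ(5) = 11, then σ(11) = 3; composing gives (σ ∘ τ)(5) = 3.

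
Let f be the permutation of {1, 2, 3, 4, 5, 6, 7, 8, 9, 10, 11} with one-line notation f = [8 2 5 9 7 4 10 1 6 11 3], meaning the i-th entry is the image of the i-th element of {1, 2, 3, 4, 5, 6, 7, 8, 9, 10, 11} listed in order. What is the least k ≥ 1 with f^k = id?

Writing f as disjoint cycles, the cycle lengths are 5, 3, 2, 1.
Since disjoint cycles commute, ord(f) = lcm(5, 3, 2) = 30.

30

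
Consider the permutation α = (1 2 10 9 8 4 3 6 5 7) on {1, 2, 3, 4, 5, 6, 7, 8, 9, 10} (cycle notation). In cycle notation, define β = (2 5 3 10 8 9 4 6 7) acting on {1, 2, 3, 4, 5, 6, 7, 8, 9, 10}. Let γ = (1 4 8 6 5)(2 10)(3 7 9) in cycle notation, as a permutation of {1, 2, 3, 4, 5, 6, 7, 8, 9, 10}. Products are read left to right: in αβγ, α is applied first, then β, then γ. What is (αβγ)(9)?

Chase 9: α(9) = 8; β(8) = 9; γ(9) = 3. Hence (αβγ)(9) = 3.

3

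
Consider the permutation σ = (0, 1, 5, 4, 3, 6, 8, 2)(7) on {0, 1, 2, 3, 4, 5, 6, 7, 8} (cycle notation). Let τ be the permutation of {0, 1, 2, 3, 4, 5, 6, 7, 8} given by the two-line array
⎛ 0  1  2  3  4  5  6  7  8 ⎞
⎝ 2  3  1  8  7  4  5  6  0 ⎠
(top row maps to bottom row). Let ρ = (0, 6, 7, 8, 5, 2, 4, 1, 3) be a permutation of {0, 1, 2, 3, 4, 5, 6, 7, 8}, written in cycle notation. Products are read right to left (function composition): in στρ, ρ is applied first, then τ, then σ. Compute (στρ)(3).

Chase 3: ρ(3) = 0; τ(0) = 2; σ(2) = 0. Hence (στρ)(3) = 0.

0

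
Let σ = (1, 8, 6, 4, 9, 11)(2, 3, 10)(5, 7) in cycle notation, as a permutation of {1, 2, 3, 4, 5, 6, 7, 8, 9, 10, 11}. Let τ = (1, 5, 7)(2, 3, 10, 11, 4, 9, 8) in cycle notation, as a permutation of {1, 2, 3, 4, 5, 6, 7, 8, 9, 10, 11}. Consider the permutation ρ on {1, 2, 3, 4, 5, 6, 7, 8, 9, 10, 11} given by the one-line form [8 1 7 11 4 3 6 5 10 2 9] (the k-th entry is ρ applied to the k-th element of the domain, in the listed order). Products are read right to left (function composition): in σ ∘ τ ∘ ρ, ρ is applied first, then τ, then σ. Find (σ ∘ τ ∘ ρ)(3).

8

Apply the permutations in order: ρ(3) = 7, then τ(7) = 1, then σ(1) = 8. So (σ ∘ τ ∘ ρ)(3) = 8.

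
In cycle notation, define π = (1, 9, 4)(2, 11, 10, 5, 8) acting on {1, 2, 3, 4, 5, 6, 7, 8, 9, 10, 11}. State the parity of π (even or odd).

The cycle lengths are 5, 3, 1, 1, 1.
A cycle of length ℓ contributes ℓ−1 transpositions, so π is a product of 4 + 2 = 6 transpositions — even.

even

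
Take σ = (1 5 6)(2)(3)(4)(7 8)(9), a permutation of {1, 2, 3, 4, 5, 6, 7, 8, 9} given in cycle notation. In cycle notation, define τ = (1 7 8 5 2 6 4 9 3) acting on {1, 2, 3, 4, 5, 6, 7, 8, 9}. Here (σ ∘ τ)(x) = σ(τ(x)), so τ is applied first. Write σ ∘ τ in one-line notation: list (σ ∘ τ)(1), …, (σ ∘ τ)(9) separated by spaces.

8 1 5 9 2 4 7 6 3

For each element, apply τ then σ: 1 → 7 → 8; 2 → 6 → 1; 3 → 1 → 5; 4 → 9 → 9; 5 → 2 → 2; 6 → 4 → 4; 7 → 8 → 7; 8 → 5 → 6; 9 → 3 → 3.
So σ ∘ τ in one-line form is 8 1 5 9 2 4 7 6 3.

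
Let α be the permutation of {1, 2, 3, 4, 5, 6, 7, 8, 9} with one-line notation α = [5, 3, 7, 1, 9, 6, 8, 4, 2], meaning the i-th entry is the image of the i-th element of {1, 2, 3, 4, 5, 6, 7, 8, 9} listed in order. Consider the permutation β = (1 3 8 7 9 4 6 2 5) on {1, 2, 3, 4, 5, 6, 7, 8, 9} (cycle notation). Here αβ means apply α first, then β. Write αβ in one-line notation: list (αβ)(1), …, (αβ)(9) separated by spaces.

1 8 9 3 4 2 7 6 5

For each element, apply α then β: 1 → 5 → 1; 2 → 3 → 8; 3 → 7 → 9; 4 → 1 → 3; 5 → 9 → 4; 6 → 6 → 2; 7 → 8 → 7; 8 → 4 → 6; 9 → 2 → 5.
So αβ in one-line form is 1 8 9 3 4 2 7 6 5.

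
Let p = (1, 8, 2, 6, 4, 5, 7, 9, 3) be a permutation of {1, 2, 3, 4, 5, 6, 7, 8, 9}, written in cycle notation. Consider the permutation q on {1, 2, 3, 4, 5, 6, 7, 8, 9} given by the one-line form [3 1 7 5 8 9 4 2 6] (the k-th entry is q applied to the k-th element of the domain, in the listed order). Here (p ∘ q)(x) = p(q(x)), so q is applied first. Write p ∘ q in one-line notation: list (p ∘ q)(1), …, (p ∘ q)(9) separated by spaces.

1 8 9 7 2 3 5 6 4

(p ∘ q)(x) = p(q(x)). Computing each image: p(q(1)) = p(3) = 1, p(q(2)) = p(1) = 8, p(q(3)) = p(7) = 9, p(q(4)) = p(5) = 7, p(q(5)) = p(8) = 2, p(q(6)) = p(9) = 3, p(q(7)) = p(4) = 5, p(q(8)) = p(2) = 6, p(q(9)) = p(6) = 4.
Hence p ∘ q = [1 8 9 7 2 3 5 6 4].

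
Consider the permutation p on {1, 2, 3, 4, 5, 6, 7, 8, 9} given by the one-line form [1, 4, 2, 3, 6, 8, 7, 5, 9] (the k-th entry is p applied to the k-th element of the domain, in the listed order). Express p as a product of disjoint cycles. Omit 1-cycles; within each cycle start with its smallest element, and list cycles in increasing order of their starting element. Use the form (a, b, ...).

Start at 2 and follow images: 2 → 4 → 3 → 2, giving the cycle (2, 4, 3).
Continuing from each remaining unvisited element yields (2, 4, 3)(5, 6, 8).

(2, 4, 3)(5, 6, 8)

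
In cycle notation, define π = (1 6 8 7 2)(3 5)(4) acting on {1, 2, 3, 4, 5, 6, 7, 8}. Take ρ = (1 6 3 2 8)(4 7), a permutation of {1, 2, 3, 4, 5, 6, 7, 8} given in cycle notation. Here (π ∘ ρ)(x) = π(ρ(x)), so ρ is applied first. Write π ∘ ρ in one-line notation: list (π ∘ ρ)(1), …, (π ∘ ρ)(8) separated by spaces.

8 7 1 2 3 5 4 6

(π ∘ ρ)(x) = π(ρ(x)). Computing each image: π(ρ(1)) = π(6) = 8, π(ρ(2)) = π(8) = 7, π(ρ(3)) = π(2) = 1, π(ρ(4)) = π(7) = 2, π(ρ(5)) = π(5) = 3, π(ρ(6)) = π(3) = 5, π(ρ(7)) = π(4) = 4, π(ρ(8)) = π(1) = 6.
Hence π ∘ ρ = [8 7 1 2 3 5 4 6].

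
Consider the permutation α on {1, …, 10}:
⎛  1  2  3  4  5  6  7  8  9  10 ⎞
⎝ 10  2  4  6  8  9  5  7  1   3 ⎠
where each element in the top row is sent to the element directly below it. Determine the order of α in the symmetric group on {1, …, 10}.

The disjoint-cycle form of α has cycle lengths 6, 3, 1.
Since disjoint cycles commute, ord(α) = lcm(6, 3) = 6.

6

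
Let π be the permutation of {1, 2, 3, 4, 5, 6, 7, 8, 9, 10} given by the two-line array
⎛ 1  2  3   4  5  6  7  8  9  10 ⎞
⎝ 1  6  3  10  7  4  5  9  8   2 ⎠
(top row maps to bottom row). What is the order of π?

4

Decomposing into disjoint cycles gives cycle lengths 4, 2, 2, 1, 1.
Since disjoint cycles commute, ord(π) = lcm(4, 2, 2) = 4.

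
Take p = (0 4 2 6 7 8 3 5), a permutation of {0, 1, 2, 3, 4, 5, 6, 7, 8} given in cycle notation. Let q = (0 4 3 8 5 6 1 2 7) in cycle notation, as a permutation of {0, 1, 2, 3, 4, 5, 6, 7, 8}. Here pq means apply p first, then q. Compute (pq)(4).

7

First apply p: p(4) = 2, then q(2) = 7. Thus (pq)(4) = 7.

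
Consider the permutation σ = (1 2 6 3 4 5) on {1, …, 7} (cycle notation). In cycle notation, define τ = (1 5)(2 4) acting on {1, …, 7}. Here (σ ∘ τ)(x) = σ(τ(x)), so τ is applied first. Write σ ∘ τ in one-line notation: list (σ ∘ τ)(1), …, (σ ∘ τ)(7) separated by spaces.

Chase each element through τ then σ: 1 → 5 → 1; 2 → 4 → 5; 3 → 3 → 4; 4 → 2 → 6; 5 → 1 → 2; 6 → 6 → 3; 7 → 7 → 7.
So σ ∘ τ in one-line form is 1 5 4 6 2 3 7.

1 5 4 6 2 3 7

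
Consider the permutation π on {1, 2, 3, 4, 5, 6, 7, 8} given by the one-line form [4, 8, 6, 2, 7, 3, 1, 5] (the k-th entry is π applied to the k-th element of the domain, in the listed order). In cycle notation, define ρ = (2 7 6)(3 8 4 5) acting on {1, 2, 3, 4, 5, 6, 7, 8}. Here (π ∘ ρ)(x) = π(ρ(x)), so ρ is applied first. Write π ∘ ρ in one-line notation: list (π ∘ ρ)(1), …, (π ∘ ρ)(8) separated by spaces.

4 1 5 7 6 8 3 2

For each element, apply ρ then π: 1 → 1 → 4; 2 → 7 → 1; 3 → 8 → 5; 4 → 5 → 7; 5 → 3 → 6; 6 → 2 → 8; 7 → 6 → 3; 8 → 4 → 2.
Collecting the images, π ∘ ρ = [4 1 5 7 6 8 3 2].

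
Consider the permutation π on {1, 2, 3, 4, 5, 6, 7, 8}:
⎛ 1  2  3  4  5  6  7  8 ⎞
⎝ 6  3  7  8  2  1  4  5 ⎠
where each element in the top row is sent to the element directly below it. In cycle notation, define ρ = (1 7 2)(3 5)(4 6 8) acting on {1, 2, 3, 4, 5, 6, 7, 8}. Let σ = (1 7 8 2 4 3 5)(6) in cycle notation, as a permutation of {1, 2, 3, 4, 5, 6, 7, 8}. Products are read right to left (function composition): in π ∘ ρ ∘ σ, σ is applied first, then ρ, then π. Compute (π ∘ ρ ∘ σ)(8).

6

Apply the permutations in order: σ(8) = 2, then ρ(2) = 1, then π(1) = 6. So (π ∘ ρ ∘ σ)(8) = 6.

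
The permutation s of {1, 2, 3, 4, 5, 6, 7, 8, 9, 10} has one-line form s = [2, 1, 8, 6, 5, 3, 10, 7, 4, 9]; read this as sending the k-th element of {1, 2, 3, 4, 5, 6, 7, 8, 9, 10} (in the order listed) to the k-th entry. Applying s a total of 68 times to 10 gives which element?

Tracing 10 → 9 → … returns to 10 after 7 steps, so 10 lies in a 7-cycle (3, 8, 7, 10, 9, 4, 6).
On a 7-cycle, s^7 is the identity, so s^68 = s^5 there (68 ≡ 5 mod 7).
Stepping 5 places around the cycle: 10 → 9 → 4 → 6 → 3 → 8.

8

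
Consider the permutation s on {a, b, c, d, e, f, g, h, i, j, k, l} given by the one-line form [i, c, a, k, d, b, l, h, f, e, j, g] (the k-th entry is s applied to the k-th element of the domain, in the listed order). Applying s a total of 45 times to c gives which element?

Tracing c → a → … returns to c after 5 steps, so c lies in a 5-cycle (a i f b c).
On a 5-cycle, s^5 is the identity, so s^45 = s^0 there (45 ≡ 0 mod 5).
So s^45(c) = c.

c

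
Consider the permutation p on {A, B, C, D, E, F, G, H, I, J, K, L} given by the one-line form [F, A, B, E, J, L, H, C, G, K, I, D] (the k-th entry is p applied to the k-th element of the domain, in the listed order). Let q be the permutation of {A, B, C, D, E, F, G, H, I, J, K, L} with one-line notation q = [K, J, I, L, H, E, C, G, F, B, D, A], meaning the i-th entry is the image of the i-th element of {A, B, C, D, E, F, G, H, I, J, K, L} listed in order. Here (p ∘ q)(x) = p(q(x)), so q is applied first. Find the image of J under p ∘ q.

A

q(J) = B, then p(B) = A; composing gives (p ∘ q)(J) = A.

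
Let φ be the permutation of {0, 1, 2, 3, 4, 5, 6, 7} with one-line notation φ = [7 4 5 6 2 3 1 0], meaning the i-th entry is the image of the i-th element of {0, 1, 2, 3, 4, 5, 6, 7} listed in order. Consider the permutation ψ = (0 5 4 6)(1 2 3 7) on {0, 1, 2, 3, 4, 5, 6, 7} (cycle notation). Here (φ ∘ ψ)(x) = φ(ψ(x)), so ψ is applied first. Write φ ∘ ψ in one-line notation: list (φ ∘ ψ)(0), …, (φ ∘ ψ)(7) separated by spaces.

3 5 6 0 1 2 7 4

Chase each element through ψ then φ: 0 → 5 → 3; 1 → 2 → 5; 2 → 3 → 6; 3 → 7 → 0; 4 → 6 → 1; 5 → 4 → 2; 6 → 0 → 7; 7 → 1 → 4.
So φ ∘ ψ in one-line form is 3 5 6 0 1 2 7 4.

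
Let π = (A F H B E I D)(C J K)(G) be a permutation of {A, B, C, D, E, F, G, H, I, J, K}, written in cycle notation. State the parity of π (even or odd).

The cycle lengths are 7, 3, 1.
A cycle is odd iff its length is even; π has 0 even-length cycles, so sgn(π) = (−1)^0 and π is even.

even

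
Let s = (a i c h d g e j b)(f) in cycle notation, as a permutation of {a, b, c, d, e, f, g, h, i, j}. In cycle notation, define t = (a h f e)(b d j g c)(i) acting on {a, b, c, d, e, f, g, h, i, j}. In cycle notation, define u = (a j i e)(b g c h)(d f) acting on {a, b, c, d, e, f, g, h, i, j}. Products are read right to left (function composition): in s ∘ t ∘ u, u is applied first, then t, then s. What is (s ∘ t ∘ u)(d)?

Apply the permutations in order: u(d) = f, then t(f) = e, then s(e) = j. So (s ∘ t ∘ u)(d) = j.

j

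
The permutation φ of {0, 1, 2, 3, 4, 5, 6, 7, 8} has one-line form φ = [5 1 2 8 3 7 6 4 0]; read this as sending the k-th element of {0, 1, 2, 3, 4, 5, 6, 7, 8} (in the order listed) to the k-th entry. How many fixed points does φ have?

3

The fixed points (elements with φ(x) = x) are {1, 2, 6}, so there are 3.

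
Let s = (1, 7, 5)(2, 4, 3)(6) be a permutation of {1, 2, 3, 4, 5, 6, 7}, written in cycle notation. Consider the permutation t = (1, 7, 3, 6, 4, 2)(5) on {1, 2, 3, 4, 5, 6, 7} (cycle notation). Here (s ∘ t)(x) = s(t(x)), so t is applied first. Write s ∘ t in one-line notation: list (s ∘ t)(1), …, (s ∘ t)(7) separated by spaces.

Chase each element through t then s: 1 → 7 → 5; 2 → 1 → 7; 3 → 6 → 6; 4 → 2 → 4; 5 → 5 → 1; 6 → 4 → 3; 7 → 3 → 2.
So s ∘ t in one-line form is 5 7 6 4 1 3 2.

5 7 6 4 1 3 2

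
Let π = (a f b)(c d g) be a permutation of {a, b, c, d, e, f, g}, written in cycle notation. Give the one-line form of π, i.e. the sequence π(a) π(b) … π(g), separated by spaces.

f a d g e b c

Image by image: a↦f, b↦a, c↦d, d↦g, e↦e, f↦b, g↦c.
Listing these in domain order gives f a d g e b c.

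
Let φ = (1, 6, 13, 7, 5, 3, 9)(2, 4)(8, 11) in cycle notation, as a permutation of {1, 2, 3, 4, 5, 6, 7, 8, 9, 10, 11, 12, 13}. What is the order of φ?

14

The disjoint cycles have lengths 7, 2, 2, 1, 1.
The order of φ is the least common multiple of its cycle lengths: lcm(7, 2, 2) = 14.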